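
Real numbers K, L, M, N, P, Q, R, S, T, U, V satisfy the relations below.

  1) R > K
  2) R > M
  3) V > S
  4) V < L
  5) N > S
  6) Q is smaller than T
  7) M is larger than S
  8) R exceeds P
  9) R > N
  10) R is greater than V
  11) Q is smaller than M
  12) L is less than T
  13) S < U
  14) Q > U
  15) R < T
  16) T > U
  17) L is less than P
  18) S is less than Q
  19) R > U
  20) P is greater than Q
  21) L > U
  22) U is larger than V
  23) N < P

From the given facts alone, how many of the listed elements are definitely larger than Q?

4

From Q the given relations immediately reach M, P, T.
From those, R — 4 in total.
Nothing else is reachable above Q; 4 in all.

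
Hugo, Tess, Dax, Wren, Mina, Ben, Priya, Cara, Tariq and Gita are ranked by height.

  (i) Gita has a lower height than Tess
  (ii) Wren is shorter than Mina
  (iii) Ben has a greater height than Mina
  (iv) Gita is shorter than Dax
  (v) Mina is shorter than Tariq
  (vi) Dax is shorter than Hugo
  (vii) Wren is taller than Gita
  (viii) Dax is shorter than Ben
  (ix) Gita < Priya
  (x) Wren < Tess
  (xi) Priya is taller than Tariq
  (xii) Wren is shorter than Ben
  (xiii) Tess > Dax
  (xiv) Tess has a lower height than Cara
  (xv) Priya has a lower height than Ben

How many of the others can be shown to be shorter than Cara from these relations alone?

Directly below Cara: Tess.
One step further: Gita, Wren, Dax (4 so far).
Nothing else is reachable below Cara; 4 in all.

4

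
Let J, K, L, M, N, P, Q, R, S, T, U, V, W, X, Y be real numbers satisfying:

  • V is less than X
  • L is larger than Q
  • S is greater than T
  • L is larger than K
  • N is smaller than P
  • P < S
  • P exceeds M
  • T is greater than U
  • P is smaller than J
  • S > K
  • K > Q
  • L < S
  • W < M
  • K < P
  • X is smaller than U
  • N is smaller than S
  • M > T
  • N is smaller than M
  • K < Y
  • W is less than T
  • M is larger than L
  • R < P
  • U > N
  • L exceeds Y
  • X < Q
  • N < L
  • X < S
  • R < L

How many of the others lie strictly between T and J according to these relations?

2

Chaining upward from T reaches: M, P, S.
Chaining downward from J reaches: V, X, Q, R, N, K, Y, W, U, L, M, P.
Strictly between T and J are those in both lists: M, P — 2 elements.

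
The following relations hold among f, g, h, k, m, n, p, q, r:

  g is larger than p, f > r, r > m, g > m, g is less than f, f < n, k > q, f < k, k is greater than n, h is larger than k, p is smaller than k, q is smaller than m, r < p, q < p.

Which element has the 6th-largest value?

Chaining the given pairs: q < m < r < p < g < f < n < k < h.
The 6th largest is p.

p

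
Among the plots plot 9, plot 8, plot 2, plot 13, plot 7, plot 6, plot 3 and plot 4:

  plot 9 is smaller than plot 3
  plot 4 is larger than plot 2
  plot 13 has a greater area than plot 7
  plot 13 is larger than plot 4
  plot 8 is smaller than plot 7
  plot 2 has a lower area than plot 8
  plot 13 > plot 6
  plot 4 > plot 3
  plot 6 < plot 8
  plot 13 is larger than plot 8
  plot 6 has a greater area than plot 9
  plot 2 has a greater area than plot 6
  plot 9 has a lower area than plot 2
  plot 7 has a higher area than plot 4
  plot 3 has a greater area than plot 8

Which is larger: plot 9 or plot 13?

plot 13

plot 9 < plot 6 < plot 2 < plot 8 < plot 3 < plot 4 < plot 7 < plot 13, by transitivity through plot 6, plot 2, plot 8, plot 3, plot 4, plot 7.
So plot 9 < plot 13; plot 13 is the larger of the two.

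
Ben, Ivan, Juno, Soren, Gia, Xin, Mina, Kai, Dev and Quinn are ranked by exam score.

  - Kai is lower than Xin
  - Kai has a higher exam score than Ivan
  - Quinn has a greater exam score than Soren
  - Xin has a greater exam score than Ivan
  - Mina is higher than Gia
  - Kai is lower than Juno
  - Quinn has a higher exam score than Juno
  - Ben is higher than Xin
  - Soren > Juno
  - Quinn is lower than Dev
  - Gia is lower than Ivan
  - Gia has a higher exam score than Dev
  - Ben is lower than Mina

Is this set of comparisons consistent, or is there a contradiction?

inconsistent

Chaining the given relations yields Kai < Juno < Soren < Quinn < Dev < Gia < Ivan, so Kai < Ivan. But one relation states Ivan < Kai. These cannot both hold.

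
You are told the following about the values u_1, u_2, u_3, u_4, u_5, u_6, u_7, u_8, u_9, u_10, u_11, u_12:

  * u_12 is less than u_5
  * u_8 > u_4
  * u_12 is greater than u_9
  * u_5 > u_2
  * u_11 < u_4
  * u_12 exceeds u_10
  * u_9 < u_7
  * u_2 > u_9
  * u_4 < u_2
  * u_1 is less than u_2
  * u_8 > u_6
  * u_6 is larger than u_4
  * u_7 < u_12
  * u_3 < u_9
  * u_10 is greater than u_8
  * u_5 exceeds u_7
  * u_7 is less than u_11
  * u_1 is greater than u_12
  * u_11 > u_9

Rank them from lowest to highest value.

Each adjacent pair is fixed by a given relation: u_3 < u_9; u_9 < u_7; u_7 < u_11; u_11 < u_4; u_4 < u_6; u_6 < u_8; u_8 < u_10; u_10 < u_12; u_12 < u_1; u_1 < u_2; u_2 < u_5. Chaining them end to end gives the full order.

u_3 < u_9 < u_7 < u_11 < u_4 < u_6 < u_8 < u_10 < u_12 < u_1 < u_2 < u_5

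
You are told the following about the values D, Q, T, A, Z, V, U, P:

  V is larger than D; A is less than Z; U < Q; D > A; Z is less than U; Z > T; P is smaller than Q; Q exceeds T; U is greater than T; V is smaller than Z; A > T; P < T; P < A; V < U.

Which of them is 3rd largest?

Chaining the given pairs: P < T < A < D < V < Z < U < Q.
Counting 3 from the largest end gives Z.

Z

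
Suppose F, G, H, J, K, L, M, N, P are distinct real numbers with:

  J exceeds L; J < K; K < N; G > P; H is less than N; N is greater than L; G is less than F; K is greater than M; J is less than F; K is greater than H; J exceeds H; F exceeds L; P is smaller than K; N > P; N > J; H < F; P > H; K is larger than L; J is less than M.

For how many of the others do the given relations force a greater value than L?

The elements the relations force above L are J, F, M, K, N — no chain reaches any other.
That is 5.

5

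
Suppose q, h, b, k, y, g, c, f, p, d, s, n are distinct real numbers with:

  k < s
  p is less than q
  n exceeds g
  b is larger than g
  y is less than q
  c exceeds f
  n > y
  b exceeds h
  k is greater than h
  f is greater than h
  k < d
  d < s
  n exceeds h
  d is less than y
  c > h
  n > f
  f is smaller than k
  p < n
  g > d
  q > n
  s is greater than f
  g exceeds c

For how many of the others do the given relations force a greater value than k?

The elements the relations force above k are d, y, g, b, s, n, q — no chain reaches any other.
That is 7.

7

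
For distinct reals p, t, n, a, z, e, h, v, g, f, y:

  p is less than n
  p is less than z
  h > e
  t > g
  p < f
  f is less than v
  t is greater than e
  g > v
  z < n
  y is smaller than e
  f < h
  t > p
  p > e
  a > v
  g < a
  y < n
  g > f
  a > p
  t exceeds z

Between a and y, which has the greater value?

a

Link the given pairs in sequence: y < e; e < p; p < f; f < v; v < g; g < a.
Together: y < e < p < f < v < g < a.
So y < a; a is the larger of the two.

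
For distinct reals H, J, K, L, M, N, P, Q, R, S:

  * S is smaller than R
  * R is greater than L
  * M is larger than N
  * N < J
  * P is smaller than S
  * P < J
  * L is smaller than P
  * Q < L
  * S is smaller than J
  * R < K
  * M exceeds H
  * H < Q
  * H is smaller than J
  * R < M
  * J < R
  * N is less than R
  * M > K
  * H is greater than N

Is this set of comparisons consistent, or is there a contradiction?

consistent

The single ordering N < H < Q < L < P < S < J < R < K < M satisfies every listed relation, so no contradiction arises.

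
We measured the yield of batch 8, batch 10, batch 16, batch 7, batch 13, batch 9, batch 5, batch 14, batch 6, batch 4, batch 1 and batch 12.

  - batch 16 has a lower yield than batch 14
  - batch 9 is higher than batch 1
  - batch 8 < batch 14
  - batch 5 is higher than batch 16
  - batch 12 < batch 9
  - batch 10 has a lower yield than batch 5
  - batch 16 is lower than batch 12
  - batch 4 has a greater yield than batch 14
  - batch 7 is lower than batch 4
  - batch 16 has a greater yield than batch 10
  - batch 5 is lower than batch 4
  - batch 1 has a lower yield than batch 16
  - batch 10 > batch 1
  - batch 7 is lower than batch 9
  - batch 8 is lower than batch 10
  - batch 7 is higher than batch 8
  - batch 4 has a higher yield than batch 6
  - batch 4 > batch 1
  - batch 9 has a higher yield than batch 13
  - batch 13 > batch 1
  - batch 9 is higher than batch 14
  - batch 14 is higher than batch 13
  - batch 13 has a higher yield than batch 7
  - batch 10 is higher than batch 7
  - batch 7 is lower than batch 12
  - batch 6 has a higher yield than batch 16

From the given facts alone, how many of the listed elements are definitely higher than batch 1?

From batch 1 the given relations immediately reach batch 13, batch 10, batch 16, batch 9, batch 4.
From those, batch 12, batch 5, batch 14, batch 6 — 9 in total.
Nothing else is reachable above batch 1; 9 in all.

9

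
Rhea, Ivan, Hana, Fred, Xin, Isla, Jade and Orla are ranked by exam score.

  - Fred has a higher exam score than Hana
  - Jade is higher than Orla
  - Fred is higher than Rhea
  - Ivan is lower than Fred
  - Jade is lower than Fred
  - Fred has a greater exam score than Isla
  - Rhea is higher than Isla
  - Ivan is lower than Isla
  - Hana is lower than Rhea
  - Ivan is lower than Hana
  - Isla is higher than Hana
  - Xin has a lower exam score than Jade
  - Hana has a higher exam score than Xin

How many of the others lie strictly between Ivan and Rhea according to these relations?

The relations place Ivan below Rhea. An element lies strictly between them when it is forced above Ivan and also forced below Rhea.
Above Ivan: {Hana, Isla, Fred}. Below Rhea: {Xin, Hana, Isla}.
Intersection: {Hana, Isla} — 2.

2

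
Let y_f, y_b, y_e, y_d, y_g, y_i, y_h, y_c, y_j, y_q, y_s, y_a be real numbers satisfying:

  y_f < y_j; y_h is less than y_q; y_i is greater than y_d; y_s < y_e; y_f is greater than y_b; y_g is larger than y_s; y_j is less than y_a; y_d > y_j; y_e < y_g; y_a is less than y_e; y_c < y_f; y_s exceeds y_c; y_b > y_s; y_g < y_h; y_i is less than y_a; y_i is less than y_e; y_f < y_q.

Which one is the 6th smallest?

y_d

The consecutive relations fix a unique order: y_c < y_s < y_b < y_f < y_j < y_d < y_i < y_a < y_e < y_g < y_h < y_q.
The 6th smallest is y_d.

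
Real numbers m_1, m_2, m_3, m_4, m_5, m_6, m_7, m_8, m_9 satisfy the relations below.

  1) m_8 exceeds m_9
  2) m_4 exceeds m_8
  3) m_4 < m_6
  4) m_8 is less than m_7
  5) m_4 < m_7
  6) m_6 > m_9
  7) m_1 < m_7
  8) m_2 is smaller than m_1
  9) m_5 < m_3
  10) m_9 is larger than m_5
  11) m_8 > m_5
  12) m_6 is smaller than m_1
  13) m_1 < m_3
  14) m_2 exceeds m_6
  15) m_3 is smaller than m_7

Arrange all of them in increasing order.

m_5 < m_9 < m_8 < m_4 < m_6 < m_2 < m_1 < m_3 < m_7

Each adjacent pair is fixed by a given relation: m_5 < m_9; m_9 < m_8; m_8 < m_4; m_4 < m_6; m_6 < m_2; m_2 < m_1; m_1 < m_3; m_3 < m_7. Chaining them end to end gives the full order.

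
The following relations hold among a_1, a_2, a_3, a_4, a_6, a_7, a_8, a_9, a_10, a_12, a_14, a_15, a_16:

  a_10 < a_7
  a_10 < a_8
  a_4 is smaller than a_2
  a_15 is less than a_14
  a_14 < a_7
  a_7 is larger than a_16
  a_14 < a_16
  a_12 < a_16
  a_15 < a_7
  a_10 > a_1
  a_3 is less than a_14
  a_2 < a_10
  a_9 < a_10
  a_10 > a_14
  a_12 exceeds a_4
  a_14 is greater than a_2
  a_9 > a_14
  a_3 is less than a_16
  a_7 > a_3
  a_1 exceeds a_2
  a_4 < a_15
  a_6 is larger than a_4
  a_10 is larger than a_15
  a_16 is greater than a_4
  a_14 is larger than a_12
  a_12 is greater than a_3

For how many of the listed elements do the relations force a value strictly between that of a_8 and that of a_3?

Chaining upward from a_3 reaches: a_12, a_14, a_9, a_10, a_16, a_7.
Chaining downward from a_8 reaches: a_4, a_15, a_2, a_12, a_14, a_9, a_1, a_10.
Strictly between a_3 and a_8 are those in both lists: a_12, a_14, a_9, a_10 — 4 elements.

4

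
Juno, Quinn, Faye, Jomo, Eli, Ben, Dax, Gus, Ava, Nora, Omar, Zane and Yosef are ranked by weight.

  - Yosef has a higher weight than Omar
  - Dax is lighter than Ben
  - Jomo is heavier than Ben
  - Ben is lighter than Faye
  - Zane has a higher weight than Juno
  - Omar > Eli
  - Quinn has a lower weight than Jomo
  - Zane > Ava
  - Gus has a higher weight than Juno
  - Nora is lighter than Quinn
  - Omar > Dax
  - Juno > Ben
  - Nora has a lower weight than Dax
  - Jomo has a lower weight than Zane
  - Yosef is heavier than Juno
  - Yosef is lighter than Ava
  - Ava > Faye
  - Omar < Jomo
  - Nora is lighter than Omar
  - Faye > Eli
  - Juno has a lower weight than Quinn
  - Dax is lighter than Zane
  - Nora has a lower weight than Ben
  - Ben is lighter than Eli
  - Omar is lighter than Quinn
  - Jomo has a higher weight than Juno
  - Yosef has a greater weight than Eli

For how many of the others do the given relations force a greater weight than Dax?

11

The elements the relations force above Dax are Ben, Eli, Juno, Omar, Faye, Gus, Quinn, Yosef, Ava, Jomo, Zane — no chain reaches any other.
That is 11.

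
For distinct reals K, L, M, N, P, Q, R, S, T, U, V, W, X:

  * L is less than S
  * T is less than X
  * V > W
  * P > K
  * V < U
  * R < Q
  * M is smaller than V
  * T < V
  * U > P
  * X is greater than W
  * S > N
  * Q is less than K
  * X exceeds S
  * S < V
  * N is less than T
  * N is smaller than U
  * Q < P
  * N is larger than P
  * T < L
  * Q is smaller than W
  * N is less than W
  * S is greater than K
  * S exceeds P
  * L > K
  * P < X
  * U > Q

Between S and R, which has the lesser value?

R

Chaining the given relations: R < Q < K < P < N < T < L < S.
So R < S; R is the smaller of the two.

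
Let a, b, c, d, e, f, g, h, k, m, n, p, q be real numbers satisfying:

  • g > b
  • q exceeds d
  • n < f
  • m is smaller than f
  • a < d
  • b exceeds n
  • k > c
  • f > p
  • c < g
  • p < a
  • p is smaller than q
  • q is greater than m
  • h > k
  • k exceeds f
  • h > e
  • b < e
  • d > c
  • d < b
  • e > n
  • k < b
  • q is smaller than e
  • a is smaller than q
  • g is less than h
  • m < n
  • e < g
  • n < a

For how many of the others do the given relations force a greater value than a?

From a the given relations immediately reach d, q.
From those, b, e — 4 in total.
From those, g, h — 6 in total.
Nothing else is reachable above a; 6 in all.

6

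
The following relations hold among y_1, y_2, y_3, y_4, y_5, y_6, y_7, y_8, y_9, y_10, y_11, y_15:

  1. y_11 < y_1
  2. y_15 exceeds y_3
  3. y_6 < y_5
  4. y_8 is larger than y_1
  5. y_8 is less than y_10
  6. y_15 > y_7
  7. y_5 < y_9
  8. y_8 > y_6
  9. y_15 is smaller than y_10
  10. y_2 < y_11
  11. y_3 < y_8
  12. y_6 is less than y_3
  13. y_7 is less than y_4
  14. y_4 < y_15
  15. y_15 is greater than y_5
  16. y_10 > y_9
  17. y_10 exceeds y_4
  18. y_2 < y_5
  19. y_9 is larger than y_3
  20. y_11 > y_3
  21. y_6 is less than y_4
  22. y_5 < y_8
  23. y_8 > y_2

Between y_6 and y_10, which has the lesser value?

y_6

The relevant relations are y_6 < y_3; y_3 < y_11; y_11 < y_1; y_1 < y_8; y_8 < y_10.
Chaining these gives y_6 < y_3 < y_11 < y_1 < y_8 < y_10.
So y_6 < y_10; y_6 is the smaller of the two.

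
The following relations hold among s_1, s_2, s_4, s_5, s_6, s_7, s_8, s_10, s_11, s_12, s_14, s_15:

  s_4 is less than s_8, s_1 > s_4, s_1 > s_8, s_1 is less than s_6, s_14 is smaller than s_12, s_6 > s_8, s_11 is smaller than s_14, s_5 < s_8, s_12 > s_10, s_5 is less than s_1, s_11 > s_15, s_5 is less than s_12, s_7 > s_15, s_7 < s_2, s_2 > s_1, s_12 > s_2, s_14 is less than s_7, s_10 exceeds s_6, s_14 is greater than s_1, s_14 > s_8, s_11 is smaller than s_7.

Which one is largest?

s_12

Chaining downward from s_12: directly below it, s_5, s_14, s_2, s_10; then s_8, s_1, s_11, s_6, s_7; then s_4, s_15.
That covers every other element, and nothing is given above s_12, so s_12 is the largest.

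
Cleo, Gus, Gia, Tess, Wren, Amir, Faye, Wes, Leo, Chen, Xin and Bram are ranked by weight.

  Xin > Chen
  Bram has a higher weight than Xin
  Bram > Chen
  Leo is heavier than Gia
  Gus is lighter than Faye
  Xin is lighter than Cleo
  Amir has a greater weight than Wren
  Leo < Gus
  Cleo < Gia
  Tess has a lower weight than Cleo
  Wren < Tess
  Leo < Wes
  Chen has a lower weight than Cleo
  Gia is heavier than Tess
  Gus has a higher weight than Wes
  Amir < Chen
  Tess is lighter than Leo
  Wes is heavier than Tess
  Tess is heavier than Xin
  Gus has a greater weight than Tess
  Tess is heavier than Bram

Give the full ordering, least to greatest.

Nothing is placed below Wren, so it is least; from there Wren < Amir; Amir < Chen; Chen < Xin; Xin < Bram; Bram < Tess; Tess < Cleo; Cleo < Gia; Gia < Leo; Leo < Wes; Wes < Gus; Gus < Faye, each given directly.

Wren < Amir < Chen < Xin < Bram < Tess < Cleo < Gia < Leo < Wes < Gus < Faye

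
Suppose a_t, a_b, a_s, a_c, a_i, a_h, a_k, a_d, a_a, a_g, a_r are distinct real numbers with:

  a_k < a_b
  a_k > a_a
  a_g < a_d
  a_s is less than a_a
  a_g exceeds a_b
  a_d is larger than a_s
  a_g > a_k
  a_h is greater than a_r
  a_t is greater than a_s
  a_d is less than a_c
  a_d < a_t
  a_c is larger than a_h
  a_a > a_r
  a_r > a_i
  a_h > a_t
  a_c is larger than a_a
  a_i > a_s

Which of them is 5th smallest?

The consecutive relations fix a unique order: a_s < a_i < a_r < a_a < a_k < a_b < a_g < a_d < a_t < a_h < a_c.
Counting 5 from the smallest end gives a_k.

a_k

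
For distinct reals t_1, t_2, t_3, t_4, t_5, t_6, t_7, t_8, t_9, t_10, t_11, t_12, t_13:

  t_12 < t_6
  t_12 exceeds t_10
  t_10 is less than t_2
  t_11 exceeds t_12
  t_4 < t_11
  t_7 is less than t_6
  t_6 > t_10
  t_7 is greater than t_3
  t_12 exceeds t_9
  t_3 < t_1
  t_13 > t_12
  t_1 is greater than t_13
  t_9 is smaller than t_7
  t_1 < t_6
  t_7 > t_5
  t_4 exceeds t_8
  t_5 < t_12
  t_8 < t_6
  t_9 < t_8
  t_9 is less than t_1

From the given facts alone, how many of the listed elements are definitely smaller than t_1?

6

Directly below t_1: t_9, t_3, t_13.
One step further: t_12 (4 so far).
One step further: t_10, t_5 (6 so far).
No other element is forced below t_1 by the given relations, so the count is 6.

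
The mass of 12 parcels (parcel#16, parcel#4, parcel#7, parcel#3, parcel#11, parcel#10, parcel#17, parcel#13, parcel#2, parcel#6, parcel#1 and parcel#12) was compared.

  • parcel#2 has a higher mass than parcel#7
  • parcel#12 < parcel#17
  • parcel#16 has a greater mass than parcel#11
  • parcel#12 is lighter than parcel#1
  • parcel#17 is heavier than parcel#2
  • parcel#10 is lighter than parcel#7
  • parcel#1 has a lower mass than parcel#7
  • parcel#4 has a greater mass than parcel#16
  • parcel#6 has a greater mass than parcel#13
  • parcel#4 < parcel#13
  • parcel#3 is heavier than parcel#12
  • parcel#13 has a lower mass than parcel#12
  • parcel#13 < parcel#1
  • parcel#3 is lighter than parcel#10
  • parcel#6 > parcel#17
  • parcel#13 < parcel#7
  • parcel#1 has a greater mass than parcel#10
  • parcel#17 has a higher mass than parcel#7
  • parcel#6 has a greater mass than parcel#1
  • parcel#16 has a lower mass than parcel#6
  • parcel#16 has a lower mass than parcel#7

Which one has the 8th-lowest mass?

Piecing the relations together gives one ordering: parcel#11 < parcel#16 < parcel#4 < parcel#13 < parcel#12 < parcel#3 < parcel#10 < parcel#1 < parcel#7 < parcel#2 < parcel#17 < parcel#6.
Counting 8 from the smallest end gives parcel#1.

parcel#1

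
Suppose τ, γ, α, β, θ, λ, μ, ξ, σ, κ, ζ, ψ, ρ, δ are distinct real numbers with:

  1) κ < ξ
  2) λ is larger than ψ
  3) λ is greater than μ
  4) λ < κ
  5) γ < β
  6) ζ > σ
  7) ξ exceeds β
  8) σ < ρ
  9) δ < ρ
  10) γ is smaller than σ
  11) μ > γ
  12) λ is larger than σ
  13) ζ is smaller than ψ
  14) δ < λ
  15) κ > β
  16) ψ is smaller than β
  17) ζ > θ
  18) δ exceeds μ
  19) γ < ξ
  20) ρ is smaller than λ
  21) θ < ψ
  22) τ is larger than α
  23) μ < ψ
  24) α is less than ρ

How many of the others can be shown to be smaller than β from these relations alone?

Directly below β: γ, ψ.
One step further: θ, μ, ζ (5 so far).
One step further: σ (6 so far).
Nothing else is reachable below β; 6 in all.

6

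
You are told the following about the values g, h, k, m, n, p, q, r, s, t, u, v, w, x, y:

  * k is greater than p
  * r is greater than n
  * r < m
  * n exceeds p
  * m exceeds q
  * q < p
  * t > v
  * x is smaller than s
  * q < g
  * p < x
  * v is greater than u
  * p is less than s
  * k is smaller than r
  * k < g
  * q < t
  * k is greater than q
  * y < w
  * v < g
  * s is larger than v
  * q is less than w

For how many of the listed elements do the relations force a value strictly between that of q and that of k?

1

Chaining upward from q reaches: p, n, t, w, x, s, r, g, m.
Chaining downward from k reaches: p.
Strictly between q and k are those in both lists: p — 1 element.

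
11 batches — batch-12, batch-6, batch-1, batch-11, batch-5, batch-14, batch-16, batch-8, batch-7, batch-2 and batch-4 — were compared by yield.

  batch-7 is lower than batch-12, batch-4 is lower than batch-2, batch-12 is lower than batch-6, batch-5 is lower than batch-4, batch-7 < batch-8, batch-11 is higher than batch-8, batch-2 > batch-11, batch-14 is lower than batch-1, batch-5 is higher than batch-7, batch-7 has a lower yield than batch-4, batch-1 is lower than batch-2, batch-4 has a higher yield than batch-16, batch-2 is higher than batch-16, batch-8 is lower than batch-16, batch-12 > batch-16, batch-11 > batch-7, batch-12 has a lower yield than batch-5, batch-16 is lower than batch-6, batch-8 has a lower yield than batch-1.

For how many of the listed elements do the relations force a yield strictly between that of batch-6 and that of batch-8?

Chaining upward from batch-8 reaches: batch-16, batch-12, batch-5, batch-11, batch-1, batch-4, batch-2.
Chaining downward from batch-6 reaches: batch-7, batch-16, batch-12.
Strictly between batch-8 and batch-6 are those in both lists: batch-16, batch-12 — 2 elements.

2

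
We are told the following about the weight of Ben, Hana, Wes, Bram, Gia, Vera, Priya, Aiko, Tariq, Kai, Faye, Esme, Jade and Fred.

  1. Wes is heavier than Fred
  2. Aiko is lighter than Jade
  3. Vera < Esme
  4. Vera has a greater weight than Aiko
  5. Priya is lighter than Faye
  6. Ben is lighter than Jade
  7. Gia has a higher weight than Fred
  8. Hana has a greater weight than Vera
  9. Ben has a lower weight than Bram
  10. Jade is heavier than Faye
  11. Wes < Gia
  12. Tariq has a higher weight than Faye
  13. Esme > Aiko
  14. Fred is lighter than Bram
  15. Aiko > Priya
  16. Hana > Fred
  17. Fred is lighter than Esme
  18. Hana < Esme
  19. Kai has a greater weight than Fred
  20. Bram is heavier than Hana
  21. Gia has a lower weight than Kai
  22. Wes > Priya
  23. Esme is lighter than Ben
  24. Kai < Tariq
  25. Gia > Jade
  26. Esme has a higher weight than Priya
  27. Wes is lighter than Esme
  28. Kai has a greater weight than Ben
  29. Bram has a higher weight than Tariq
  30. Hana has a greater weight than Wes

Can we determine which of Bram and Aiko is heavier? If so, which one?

Bram

Aiko < Vera < Hana < Esme < Ben < Jade < Gia < Kai < Tariq < Bram, by transitivity through Vera, Hana, Esme, Ben, Jade, Gia, Kai, Tariq.
So Bram is heavier.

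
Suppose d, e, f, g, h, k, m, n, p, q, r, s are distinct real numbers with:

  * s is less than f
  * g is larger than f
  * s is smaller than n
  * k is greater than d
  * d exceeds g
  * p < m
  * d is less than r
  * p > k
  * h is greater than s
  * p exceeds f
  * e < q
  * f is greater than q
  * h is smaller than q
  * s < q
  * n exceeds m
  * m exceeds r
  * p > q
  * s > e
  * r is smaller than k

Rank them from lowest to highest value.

Each adjacent pair is fixed by a given relation: e < s; s < h; h < q; q < f; f < g; g < d; d < r; r < k; k < p; p < m; m < n. Chaining them end to end gives the full order.

e < s < h < q < f < g < d < r < k < p < m < n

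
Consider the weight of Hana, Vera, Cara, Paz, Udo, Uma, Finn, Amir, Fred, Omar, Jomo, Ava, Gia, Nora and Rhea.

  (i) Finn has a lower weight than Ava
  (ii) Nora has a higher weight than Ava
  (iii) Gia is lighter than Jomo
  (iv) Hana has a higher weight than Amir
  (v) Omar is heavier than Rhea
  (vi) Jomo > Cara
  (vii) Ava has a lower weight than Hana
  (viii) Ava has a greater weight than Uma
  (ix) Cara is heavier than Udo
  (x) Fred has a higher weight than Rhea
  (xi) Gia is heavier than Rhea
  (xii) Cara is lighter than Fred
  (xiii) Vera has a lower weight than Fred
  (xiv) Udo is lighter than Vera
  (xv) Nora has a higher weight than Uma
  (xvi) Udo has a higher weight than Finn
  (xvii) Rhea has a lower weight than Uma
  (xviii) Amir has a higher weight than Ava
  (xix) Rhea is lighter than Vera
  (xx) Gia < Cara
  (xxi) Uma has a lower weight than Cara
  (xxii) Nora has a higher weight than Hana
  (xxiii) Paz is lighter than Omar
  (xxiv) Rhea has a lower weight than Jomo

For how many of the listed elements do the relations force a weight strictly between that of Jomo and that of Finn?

2

The relations place Finn below Jomo. An element lies strictly between them when it is forced above Finn and also forced below Jomo.
Above Finn: {Udo, Ava, Amir, Vera, Hana, Nora, Cara, Fred}. Below Jomo: {Udo, Rhea, Gia, Uma, Cara}.
Intersection: {Udo, Cara} — 2.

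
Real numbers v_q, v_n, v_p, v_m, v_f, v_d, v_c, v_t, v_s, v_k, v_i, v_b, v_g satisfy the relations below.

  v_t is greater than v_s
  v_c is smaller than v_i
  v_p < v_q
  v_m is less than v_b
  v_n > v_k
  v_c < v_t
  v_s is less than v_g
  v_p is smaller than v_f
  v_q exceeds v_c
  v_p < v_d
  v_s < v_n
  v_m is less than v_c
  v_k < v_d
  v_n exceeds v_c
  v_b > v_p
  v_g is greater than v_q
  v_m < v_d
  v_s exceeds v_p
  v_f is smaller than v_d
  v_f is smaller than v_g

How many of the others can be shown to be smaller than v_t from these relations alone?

4

From v_t the given relations immediately reach v_c, v_s.
From those, v_m, v_p — 4 in total.
No other element is forced below v_t by the given relations, so the count is 4.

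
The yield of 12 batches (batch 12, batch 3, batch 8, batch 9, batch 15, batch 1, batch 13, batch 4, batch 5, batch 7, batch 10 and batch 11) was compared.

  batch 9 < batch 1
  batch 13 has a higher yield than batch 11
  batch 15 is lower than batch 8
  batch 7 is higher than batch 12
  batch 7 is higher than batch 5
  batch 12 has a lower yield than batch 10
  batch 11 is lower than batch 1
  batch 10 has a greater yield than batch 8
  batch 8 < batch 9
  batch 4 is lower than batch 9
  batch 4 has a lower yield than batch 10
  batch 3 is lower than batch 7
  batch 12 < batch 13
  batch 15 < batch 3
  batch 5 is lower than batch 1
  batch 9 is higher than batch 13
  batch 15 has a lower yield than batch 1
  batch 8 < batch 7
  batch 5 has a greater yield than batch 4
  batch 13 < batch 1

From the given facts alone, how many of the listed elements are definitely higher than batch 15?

From batch 15 the given relations immediately reach batch 8, batch 3, batch 1.
From those, batch 9, batch 10, batch 7 — 6 in total.
No other element is forced above batch 15 by the given relations, so the count is 6.

6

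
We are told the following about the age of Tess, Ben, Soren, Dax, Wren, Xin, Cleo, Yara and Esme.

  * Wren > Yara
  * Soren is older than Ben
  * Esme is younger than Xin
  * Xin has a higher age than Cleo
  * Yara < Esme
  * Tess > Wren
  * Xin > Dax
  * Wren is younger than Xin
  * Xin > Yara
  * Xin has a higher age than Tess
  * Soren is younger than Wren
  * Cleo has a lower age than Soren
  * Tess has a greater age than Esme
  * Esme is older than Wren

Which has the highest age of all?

Ben is not greatest since Ben < Soren; Cleo is not greatest since Cleo < Soren; Soren is not greatest since Soren < Wren; Yara is not greatest since Yara < Xin; Wren is not greatest since Wren < Tess; Esme is not greatest since Esme < Xin; Tess is not greatest since Tess < Xin; Dax is not greatest since Dax < Xin.
Only Xin has nothing above it, so Xin is the highest age.

Xin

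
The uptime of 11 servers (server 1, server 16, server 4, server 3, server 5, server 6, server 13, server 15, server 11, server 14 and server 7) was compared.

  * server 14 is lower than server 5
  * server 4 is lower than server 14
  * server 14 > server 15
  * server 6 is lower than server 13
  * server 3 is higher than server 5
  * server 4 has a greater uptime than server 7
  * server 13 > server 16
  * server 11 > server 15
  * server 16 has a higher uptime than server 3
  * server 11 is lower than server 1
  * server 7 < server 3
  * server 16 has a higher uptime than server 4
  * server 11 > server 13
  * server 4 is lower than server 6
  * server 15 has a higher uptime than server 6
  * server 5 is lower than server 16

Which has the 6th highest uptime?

Chaining the given pairs: server 7 < server 4 < server 6 < server 15 < server 14 < server 5 < server 3 < server 16 < server 13 < server 11 < server 1.
The 6th largest is server 5.

server 5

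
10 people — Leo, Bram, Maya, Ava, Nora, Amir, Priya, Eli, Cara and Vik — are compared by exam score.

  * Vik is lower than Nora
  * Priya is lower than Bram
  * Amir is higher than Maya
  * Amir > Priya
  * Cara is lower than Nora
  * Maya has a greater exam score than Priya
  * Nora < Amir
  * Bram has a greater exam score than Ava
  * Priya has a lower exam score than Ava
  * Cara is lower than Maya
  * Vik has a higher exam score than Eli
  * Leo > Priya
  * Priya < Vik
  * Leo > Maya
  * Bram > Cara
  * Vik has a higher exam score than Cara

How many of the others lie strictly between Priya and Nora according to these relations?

The relations place Priya below Nora. An element lies strictly between them when it is forced above Priya and also forced below Nora.
Above Priya: {Maya, Vik, Ava, Bram, Leo, Amir}. Below Nora: {Eli, Cara, Vik}.
Intersection: {Vik} — 1.

1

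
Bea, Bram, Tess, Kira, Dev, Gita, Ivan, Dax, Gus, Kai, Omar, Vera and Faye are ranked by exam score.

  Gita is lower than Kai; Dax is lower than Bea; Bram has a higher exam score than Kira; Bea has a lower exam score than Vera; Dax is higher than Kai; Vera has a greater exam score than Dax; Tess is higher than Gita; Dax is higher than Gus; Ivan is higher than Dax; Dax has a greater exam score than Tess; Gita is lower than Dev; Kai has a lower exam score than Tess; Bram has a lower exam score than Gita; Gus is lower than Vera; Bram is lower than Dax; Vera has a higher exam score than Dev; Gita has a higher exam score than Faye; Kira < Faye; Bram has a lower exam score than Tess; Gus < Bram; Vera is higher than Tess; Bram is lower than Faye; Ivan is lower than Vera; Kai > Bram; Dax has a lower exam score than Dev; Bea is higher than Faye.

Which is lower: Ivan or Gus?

The relevant relations are Gus < Bram; Bram < Faye; Faye < Gita; Gita < Kai; Kai < Tess; Tess < Dax; Dax < Ivan.
Together: Gus < Bram < Faye < Gita < Kai < Tess < Dax < Ivan.
So Gus < Ivan; Gus is the lower of the two.

Gus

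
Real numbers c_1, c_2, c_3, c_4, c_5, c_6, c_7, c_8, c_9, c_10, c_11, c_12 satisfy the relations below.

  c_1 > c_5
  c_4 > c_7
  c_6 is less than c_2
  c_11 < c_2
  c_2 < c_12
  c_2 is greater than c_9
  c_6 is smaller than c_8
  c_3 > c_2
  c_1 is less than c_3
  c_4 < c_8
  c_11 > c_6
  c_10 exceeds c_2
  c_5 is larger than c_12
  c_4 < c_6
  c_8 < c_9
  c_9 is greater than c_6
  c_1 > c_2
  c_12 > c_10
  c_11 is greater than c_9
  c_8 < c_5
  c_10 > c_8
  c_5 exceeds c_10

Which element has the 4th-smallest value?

c_8

Chaining the given pairs: c_7 < c_4 < c_6 < c_8 < c_9 < c_11 < c_2 < c_10 < c_12 < c_5 < c_1 < c_3.
The 4th smallest is c_8.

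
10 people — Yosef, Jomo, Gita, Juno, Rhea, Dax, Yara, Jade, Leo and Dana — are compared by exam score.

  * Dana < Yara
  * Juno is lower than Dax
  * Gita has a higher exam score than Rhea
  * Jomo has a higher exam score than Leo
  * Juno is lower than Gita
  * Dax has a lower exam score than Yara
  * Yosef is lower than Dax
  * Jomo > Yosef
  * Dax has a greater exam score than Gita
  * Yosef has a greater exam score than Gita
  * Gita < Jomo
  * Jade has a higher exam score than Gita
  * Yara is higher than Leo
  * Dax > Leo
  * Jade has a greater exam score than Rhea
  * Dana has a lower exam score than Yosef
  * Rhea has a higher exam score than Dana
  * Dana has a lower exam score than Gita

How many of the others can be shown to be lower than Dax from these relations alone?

6

The elements the relations force below Dax are Juno, Dana, Rhea, Gita, Leo, Yosef — no chain reaches any other.
That is 6.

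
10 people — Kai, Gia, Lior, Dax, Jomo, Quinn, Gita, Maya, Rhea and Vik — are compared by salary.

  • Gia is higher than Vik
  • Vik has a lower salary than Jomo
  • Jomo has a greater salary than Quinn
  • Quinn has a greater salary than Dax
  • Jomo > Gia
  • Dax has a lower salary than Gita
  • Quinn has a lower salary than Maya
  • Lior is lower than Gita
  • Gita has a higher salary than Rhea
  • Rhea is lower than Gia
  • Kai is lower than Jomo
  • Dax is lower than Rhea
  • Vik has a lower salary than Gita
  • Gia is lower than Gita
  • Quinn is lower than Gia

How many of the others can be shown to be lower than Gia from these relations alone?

Directly below Gia: Quinn, Rhea, Vik.
One step further: Dax (4 so far).
Nothing else is reachable below Gia; 4 in all.

4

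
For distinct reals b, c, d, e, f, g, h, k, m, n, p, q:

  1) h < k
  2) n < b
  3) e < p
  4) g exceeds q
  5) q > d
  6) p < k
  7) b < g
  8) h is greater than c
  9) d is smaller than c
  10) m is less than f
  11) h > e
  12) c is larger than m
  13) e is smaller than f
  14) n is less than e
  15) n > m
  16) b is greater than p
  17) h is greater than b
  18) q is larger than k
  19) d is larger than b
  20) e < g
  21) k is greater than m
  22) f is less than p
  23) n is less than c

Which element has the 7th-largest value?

Piecing the relations together gives one ordering: m < n < e < f < p < b < d < c < h < k < q < g.
Counting 7 from the largest end gives b.

b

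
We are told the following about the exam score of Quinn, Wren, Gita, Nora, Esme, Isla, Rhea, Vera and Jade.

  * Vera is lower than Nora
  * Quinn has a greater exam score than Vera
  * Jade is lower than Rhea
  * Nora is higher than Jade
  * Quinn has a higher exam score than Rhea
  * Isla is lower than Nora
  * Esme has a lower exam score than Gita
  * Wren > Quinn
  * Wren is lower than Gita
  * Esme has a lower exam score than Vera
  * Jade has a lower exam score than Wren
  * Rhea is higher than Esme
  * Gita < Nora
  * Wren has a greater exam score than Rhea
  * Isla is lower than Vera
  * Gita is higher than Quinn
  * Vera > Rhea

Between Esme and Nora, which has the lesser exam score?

Esme

Esme < Rhea and Rhea < Vera give Esme < Vera.
Then Vera < Quinn extends the chain to Quinn.
With Quinn < Wren: Esme < Rhea < Vera < Quinn < Wren.
Then Wren < Gita extends the chain to Gita.
With Gita < Nora: Esme < Rhea < Vera < Quinn < Wren < Gita < Nora.
So Esme < Nora; Esme is the lower of the two.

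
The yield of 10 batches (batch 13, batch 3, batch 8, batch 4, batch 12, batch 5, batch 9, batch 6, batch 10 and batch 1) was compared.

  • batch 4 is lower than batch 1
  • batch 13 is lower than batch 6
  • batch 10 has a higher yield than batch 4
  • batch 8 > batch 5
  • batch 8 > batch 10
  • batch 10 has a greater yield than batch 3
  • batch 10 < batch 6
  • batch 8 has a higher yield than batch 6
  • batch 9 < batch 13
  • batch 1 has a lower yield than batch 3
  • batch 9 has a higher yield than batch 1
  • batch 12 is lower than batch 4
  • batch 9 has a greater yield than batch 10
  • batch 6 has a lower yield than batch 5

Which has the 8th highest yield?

batch 1

Chaining the given pairs: batch 12 < batch 4 < batch 1 < batch 3 < batch 10 < batch 9 < batch 13 < batch 6 < batch 5 < batch 8.
Counting 8 from the largest end gives batch 1.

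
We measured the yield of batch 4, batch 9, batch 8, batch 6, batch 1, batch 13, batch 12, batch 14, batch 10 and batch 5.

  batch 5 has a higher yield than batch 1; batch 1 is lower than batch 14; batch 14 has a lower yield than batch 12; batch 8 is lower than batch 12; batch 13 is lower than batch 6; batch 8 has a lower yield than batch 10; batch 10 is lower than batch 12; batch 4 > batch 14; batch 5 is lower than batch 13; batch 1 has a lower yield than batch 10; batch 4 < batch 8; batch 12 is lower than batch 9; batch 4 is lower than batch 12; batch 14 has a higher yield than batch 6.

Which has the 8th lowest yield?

The consecutive relations fix a unique order: batch 1 < batch 5 < batch 13 < batch 6 < batch 14 < batch 4 < batch 8 < batch 10 < batch 12 < batch 9.
Counting 8 from the smallest end gives batch 10.

batch 10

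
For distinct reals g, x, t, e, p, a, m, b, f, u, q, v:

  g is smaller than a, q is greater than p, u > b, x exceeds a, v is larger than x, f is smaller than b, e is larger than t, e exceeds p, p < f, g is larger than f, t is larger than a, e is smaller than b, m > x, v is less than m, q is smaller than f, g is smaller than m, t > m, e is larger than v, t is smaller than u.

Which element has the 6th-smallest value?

The consecutive relations fix a unique order: p < q < f < g < a < x < v < m < t < e < b < u.
Counting 6 from the smallest end gives x.

x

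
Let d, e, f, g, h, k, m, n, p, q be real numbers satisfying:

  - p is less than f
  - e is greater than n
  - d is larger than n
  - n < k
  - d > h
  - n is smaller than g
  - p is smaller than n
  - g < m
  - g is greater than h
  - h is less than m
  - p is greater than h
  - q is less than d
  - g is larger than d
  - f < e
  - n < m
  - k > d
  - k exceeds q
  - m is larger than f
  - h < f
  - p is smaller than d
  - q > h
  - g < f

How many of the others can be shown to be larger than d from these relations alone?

5

From d the given relations immediately reach k, g.
From those, f, m — 4 in total.
From those, e — 5 in total.
No other element is forced above d by the given relations, so the count is 5.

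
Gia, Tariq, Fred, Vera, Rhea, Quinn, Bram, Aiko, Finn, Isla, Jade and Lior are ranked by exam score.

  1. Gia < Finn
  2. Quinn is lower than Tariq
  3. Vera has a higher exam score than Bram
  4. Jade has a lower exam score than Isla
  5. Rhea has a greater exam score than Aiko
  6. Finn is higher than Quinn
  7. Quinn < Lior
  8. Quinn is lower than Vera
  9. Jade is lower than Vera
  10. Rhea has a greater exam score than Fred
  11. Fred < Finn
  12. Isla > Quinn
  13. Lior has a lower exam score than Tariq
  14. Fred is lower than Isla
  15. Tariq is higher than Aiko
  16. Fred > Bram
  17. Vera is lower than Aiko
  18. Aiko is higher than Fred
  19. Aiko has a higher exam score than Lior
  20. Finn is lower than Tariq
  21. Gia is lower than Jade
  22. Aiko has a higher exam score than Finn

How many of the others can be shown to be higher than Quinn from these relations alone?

7

Directly above Quinn: Lior, Finn, Vera, Tariq, Isla.
One step further: Aiko (6 so far).
One step further: Rhea (7 so far).
Nothing else is reachable above Quinn; 7 in all.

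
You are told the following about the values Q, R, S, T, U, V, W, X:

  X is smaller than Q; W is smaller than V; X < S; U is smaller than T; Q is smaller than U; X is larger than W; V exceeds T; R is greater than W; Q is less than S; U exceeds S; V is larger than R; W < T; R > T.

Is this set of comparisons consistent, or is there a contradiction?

consistent

The single ordering W < X < Q < S < U < T < R < V satisfies every listed relation, so no contradiction arises.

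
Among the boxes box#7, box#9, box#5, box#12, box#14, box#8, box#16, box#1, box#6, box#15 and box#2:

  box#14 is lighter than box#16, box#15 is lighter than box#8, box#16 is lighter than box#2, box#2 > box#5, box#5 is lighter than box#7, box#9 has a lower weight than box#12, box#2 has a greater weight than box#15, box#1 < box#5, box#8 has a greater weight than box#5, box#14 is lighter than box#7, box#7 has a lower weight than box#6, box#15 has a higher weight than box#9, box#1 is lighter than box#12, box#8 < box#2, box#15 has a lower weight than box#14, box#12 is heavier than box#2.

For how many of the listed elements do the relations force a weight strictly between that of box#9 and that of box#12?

5

The relations place box#9 below box#12. An element lies strictly between them when it is forced above box#9 and also forced below box#12.
Above box#9: {box#15, box#14, box#16, box#7, box#8, box#6, box#2}. Below box#12: {box#15, box#14, box#1, box#5, box#16, box#8, box#2}.
Intersection: {box#15, box#14, box#16, box#8, box#2} — 5.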